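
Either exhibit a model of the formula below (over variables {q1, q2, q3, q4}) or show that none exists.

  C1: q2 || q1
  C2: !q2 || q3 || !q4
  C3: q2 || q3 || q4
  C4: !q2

From the singleton clause (!q2), q2 = false.
From the singleton clause (q1), q1 = true.
Suppose q3 = false.
From the singleton clause (q4), q4 = true.
This assignment satisfies each clause.

q1=true,  q2=false,  q3=false,  q4=true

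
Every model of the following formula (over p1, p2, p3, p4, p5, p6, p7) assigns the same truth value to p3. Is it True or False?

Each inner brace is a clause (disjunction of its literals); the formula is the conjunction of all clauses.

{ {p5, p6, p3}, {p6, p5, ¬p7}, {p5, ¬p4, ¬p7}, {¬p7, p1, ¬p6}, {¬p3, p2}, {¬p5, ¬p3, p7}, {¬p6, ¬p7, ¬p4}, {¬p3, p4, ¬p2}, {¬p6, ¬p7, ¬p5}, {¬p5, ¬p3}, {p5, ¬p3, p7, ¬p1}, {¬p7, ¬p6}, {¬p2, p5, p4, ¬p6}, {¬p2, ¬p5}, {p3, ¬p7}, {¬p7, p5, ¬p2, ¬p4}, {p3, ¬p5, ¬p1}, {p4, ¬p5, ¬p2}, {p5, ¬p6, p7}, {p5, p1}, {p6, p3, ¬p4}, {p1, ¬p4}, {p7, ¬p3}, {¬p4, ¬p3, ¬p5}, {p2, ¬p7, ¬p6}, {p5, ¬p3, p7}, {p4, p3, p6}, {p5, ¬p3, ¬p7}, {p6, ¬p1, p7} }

Suppose p3 = True.
(p2) alone gives p2 = True.
(p4) alone gives p4 = True.
(¬p5) alone gives p5 = False.
(¬p7) alone gives p7 = False.
But (p7) is also a unit clause — contradiction.
So every satisfying assignment has p3 = False.

False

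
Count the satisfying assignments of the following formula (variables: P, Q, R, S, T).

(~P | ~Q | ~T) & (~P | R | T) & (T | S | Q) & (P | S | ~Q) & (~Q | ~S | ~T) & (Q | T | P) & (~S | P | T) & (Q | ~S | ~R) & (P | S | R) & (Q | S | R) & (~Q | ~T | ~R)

There are 2^5 = 32 truth assignments over (P, Q, R, S, T).
Split on R. With R = 1, the clauses containing R are satisfied and ~R drops from the rest; 4 of the 2^4 = 16 assignments to the other variables satisfy what remains.
With R = 0, by the same count on the reduced clause set, 2 assignments work.
Total: 4 + 2 = 6.

6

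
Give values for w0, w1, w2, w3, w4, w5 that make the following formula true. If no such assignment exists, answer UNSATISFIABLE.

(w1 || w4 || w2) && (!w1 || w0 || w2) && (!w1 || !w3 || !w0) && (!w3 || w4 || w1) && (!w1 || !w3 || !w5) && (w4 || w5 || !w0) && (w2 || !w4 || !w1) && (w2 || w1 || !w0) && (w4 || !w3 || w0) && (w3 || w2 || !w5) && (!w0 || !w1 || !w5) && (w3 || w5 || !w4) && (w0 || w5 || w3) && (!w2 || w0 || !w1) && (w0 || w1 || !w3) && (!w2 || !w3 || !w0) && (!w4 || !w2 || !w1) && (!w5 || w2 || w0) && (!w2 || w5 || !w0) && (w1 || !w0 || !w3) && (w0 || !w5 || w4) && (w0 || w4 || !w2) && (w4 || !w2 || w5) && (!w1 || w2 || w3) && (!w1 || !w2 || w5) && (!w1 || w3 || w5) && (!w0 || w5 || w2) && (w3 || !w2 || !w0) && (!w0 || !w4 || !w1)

w0=false; w1=false; w2=true; w3=false; w4=true; w5=true

Suppose w1 = false.
Suppose w4 = true.
Suppose w2 = true.
Suppose w3 = false.
Unit clause (w5) forces w5 = true.
Unit clause (!w0) forces w0 = false.
This assignment satisfies each clause.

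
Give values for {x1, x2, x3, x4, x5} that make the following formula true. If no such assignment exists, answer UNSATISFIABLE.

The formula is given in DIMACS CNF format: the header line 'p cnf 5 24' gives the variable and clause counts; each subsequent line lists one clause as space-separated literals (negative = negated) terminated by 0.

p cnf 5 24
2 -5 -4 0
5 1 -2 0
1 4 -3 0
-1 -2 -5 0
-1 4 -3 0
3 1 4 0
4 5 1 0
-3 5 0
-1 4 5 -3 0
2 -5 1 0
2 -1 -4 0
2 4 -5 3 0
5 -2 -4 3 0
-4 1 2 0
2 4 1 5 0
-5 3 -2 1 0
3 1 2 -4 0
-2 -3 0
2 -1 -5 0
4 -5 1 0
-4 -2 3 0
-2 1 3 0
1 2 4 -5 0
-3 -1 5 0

x1 ↦ True,  x2 ↦ False,  x3 ↦ False,  x4 ↦ False,  x5 ↦ False

Branch on x3: set x3 = False.
Branch on x1: set x1 = True.
Branch on x2: set x2 = False.
Unit clause (¬x4) forces x4 = False.
Unit clause (¬x5) forces x5 = False.
Every clause now holds.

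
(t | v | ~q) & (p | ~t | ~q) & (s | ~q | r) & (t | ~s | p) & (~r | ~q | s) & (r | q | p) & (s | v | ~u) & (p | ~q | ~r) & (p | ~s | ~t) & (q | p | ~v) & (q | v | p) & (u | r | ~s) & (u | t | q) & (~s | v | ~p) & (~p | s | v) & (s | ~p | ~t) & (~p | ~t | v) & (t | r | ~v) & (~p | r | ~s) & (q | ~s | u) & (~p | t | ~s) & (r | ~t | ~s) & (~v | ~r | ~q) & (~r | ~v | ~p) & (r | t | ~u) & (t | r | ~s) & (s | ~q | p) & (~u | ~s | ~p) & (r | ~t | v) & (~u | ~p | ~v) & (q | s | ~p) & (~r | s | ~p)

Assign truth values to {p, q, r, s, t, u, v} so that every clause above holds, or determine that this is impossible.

UNSATISFIABLE

Branch on t: set t = 1.
Branch on p: set p = 1.
(s) alone gives s = 1.
(v) alone gives v = 1.
(r) alone gives r = 1.
That conflicts with the unit clause (~r).
So p must be the other value — set p = 0.
(~q) alone gives q = 0.
(r) alone gives r = 1.
(~s) alone gives s = 0.
(~v) alone gives v = 0.
That conflicts with the unit clause (v).
Neither p = 1 nor p = 0 works.
So t must be the other value — set t = 0.
Branch on v: set v = 1.
(r) alone gives r = 1.
(~q) alone gives q = 0.
(p) alone gives p = 1.
That conflicts with the unit clause (~p).
So v must be the other value — set v = 0.
(~q) alone gives q = 0.
(p) alone gives p = 1.
(u) alone gives u = 1.
(s) alone gives s = 1.
That conflicts with the unit clause (~s).
Neither v = 1 nor v = 0 works.
Neither t = 1 nor t = 0 works.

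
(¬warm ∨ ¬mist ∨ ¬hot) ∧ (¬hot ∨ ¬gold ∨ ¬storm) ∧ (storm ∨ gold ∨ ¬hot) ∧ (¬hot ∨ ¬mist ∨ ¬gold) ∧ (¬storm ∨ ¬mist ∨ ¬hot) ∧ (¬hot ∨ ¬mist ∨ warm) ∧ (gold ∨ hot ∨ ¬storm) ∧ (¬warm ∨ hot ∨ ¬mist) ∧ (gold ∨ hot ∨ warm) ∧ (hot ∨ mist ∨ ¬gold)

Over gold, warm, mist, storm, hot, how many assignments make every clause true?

7

There are 2^5 = 32 truth assignments over (gold, warm, mist, storm, hot).
Split on mist. With mist = True, the clauses containing mist are satisfied and ¬mist drops from the rest; 2 of the 2^4 = 16 assignments to the other variables satisfy what remains.
With mist = False, by the same count on the reduced clause set, 5 assignments work.
Total: 2 + 5 = 7.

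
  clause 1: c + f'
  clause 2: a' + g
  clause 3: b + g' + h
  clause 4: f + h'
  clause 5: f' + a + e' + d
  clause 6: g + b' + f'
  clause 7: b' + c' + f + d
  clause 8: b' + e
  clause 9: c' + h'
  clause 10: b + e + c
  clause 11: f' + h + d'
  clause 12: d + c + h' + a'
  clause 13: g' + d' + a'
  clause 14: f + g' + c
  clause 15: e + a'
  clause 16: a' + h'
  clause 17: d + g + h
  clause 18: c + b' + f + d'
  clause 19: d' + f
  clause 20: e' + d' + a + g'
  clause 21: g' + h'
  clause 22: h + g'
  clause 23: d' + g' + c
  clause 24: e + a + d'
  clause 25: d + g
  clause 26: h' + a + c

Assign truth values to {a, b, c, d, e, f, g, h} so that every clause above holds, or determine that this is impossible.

Branch on c: set c = 1.
The clause (h') is unit, so h = 0.
The clause (g') is unit, so g = 0.
The clause (a') is unit, so a = 0.
The clause (d) is unit, so d = 1.
The clause (f') is unit, so f = 0.
But (f) is also a unit clause — contradiction.
Backtrack on c: now try c = 0.
The clause (f') is unit, so f = 0.
The clause (h') is unit, so h = 0.
The clause (g') is unit, so g = 0.
The clause (a') is unit, so a = 0.
The clause (d) is unit, so d = 1.
But (d') is also a unit clause — contradiction.
Neither c = 1 nor c = 0 works.

UNSATISFIABLE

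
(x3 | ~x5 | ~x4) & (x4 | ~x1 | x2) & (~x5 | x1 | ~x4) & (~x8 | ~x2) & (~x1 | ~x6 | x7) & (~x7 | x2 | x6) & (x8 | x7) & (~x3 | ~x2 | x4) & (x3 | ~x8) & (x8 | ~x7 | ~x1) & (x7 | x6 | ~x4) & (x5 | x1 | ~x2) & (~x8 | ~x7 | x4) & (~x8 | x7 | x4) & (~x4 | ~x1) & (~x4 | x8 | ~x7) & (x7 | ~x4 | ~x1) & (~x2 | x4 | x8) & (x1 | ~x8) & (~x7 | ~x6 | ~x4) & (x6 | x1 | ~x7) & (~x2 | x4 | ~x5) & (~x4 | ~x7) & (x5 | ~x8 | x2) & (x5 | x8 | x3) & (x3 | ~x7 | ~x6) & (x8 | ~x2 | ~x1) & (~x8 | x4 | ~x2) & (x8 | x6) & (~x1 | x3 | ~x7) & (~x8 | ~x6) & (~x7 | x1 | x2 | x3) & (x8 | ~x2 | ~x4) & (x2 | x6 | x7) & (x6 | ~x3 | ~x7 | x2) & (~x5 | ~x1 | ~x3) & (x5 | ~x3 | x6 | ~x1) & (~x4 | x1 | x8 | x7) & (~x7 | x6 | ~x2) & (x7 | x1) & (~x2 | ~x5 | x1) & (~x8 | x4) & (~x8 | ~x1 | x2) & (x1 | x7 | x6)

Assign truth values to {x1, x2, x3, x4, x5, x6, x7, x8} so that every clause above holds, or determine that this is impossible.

Case x8 = 0:
The clause (x7) is unit, so x7 = 1.
The clause (~x1) is unit, so x1 = 0.
The clause (~x4) is unit, so x4 = 0.
The clause (~x2) is unit, so x2 = 0.
The clause (x6) is unit, so x6 = 1.
The clause (x3) is unit, so x3 = 1.
No clause remains; x5 is free.

x1: 0; x2: 0; x3: 1; x4: 0; x5: 0; x6: 1; x7: 1; x8: 0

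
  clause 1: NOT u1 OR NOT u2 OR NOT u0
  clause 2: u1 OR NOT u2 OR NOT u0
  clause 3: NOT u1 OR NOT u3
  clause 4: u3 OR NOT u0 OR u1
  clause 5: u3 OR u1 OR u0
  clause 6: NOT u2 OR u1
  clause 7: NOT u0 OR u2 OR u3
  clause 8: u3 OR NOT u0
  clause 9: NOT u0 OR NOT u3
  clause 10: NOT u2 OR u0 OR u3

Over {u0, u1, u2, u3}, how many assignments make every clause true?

There are 2^4 = 16 truth assignments over (u0, u1, u2, u3).
Check each against the 10 clauses (columns in the order u0, u1, u2, u3):
  F F F F  ✗ fails (u3 OR u1 OR u0)
  F F F T  ✓ satisfies all
  F F T F  ✗ fails (u3 OR u1 OR u0)
  F F T T  ✗ fails (NOT u2 OR u1)
  F T F F  ✓ satisfies all
  F T F T  ✗ fails (NOT u1 OR NOT u3)
  F T T F  ✗ fails (NOT u2 OR u0 OR u3)
  F T T T  ✗ fails (NOT u1 OR NOT u3)
  T F F F  ✗ fails (u3 OR NOT u0 OR u1)
  T F F T  ✗ fails (NOT u0 OR NOT u3)
  T F T F  ✗ fails (u1 OR NOT u2 OR NOT u0)
  T F T T  ✗ fails (u1 OR NOT u2 OR NOT u0)
  T T F F  ✗ fails (NOT u0 OR u2 OR u3)
  T T F T  ✗ fails (NOT u1 OR NOT u3)
  T T T F  ✗ fails (NOT u1 OR NOT u2 OR NOT u0)
  T T T T  ✗ fails (NOT u1 OR NOT u2 OR NOT u0)
2 of the 16 rows are models.

2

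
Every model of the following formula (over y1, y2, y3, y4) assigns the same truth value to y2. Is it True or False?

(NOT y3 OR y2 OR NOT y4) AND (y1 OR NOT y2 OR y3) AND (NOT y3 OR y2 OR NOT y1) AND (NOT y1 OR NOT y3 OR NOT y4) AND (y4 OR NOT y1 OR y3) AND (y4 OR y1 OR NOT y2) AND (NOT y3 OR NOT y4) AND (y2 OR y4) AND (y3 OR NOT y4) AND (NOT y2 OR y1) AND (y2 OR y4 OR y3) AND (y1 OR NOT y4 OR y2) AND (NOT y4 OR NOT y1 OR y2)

True

Suppose y2 = false.
(y4) alone gives y4 = true.
(NOT y3) alone gives y3 = false.
Now (y3) is unsatisfied and unit — conflict.
So every satisfying assignment has y2 = True.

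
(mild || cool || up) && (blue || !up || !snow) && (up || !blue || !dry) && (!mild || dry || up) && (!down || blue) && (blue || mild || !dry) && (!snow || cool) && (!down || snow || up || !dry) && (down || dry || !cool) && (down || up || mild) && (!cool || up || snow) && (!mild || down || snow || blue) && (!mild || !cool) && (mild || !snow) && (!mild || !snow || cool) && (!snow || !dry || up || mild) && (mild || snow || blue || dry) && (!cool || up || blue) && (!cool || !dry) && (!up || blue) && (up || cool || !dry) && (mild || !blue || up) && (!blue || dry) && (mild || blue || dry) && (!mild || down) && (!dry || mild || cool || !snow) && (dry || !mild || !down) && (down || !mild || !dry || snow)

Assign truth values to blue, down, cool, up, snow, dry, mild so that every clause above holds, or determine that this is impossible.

blue: true,  down: true,  cool: false,  up: true,  snow: false,  dry: true,  mild: true

Try down = true.
The clause (blue) is unit, so blue = true.
The clause (dry) is unit, so dry = true.
The clause (up) is unit, so up = true.
The clause (!cool) is unit, so cool = false.
The clause (!snow) is unit, so snow = false.
No clause remains; mild is free.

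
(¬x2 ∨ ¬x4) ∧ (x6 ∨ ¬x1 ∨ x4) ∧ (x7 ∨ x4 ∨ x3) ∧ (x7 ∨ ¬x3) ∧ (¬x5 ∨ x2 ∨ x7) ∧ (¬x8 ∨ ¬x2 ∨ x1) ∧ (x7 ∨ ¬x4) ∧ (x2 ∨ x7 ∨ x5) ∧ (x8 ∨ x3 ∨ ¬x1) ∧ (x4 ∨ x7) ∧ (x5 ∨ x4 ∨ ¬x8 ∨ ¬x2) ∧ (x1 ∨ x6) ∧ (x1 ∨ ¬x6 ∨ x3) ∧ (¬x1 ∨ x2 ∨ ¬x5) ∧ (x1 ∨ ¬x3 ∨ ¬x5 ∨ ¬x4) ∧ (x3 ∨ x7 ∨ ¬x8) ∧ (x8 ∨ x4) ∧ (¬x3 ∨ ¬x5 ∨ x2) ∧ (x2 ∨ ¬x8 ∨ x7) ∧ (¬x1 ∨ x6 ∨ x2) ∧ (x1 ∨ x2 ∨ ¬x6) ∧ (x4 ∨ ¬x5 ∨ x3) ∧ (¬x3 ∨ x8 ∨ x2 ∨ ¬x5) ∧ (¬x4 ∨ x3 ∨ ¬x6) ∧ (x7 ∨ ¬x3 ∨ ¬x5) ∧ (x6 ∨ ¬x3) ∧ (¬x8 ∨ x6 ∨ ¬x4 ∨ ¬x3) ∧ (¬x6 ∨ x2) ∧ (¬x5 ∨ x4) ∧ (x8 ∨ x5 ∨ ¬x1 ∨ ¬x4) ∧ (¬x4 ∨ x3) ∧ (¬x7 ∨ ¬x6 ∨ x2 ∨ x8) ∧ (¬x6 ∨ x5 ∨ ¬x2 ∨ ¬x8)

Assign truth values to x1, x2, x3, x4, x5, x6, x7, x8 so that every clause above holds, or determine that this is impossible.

UNSATISFIABLE

Case x2 = False:
(¬x6) alone gives x6 = False.
(x1) alone gives x1 = True.
Now (¬x1) is unsatisfied and unit — conflict.
So x2 must be the other value — set x2 = True.
(¬x4) alone gives x4 = False.
(x7) alone gives x7 = True.
(x8) alone gives x8 = True.
(x1) alone gives x1 = True.
(x6) alone gives x6 = True.
(x5) alone gives x5 = True.
Now (¬x5) is unsatisfied and unit — conflict.
Neither x2 = True nor x2 = False works.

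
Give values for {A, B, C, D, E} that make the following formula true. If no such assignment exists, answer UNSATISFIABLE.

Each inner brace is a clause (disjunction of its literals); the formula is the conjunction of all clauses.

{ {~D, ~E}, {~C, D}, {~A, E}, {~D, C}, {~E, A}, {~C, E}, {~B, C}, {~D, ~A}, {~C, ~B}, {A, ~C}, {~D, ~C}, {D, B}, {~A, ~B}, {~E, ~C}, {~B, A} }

Suppose D = 0.
The clause (~C) is unit, so C = 0.
The clause (~B) is unit, so B = 0.
Now (B) is unsatisfied and unit — conflict.
So D must be the other value — set D = 1.
The clause (~E) is unit, so E = 0.
The clause (~A) is unit, so A = 0.
The clause (C) is unit, so C = 1.
Now (~C) is unsatisfied and unit — conflict.
Both values of D lead to a conflict.

UNSATISFIABLE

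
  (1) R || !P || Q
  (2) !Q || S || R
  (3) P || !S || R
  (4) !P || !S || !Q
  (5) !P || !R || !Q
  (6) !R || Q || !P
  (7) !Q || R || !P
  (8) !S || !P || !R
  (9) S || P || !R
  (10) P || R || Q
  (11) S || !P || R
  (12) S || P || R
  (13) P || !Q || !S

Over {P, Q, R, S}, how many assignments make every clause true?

There are 2^4 = 16 truth assignments over (P, Q, R, S).
Check each against the 13 clauses (columns in the order P, Q, R, S):
  F F F F  ✗ fails (P || R || Q)
  F F F T  ✗ fails (P || !S || R)
  F F T F  ✗ fails (S || P || !R)
  F F T T  ✓ satisfies all
  F T F F  ✗ fails (!Q || S || R)
  F T F T  ✗ fails (P || !S || R)
  F T T F  ✗ fails (S || P || !R)
  F T T T  ✗ fails (P || !Q || !S)
  T F F F  ✗ fails (R || !P || Q)
  T F F T  ✗ fails (R || !P || Q)
  T F T F  ✗ fails (!R || Q || !P)
  T F T T  ✗ fails (!R || Q || !P)
  T T F F  ✗ fails (!Q || S || R)
  T T F T  ✗ fails (!P || !S || !Q)
  T T T F  ✗ fails (!P || !R || !Q)
  T T T T  ✗ fails (!P || !S || !Q)
1 of the 16 rows is a model.

1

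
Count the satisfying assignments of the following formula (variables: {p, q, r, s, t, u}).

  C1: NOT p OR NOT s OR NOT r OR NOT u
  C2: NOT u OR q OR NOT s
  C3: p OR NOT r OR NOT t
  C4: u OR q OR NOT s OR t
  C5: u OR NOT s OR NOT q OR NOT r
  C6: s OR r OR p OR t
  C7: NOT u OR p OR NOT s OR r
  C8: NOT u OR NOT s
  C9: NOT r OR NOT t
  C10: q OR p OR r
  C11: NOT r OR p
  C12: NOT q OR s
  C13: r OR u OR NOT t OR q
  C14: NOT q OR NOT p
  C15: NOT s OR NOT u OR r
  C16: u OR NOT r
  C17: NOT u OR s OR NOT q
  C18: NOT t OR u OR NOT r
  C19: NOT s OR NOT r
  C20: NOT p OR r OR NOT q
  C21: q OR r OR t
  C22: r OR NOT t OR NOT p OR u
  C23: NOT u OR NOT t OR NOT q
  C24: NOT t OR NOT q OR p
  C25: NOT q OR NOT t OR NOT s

3

There are 2^6 = 64 truth assignments over (p, q, r, s, t, u).
Split on u. With u = true, the clauses containing u are satisfied and NOT u drops from the rest; 2 of the 2^5 = 32 assignments to the other variables satisfy what remains.
With u = false, by the same count on the reduced clause set, 1 assignment works.
Total: 2 + 1 = 3.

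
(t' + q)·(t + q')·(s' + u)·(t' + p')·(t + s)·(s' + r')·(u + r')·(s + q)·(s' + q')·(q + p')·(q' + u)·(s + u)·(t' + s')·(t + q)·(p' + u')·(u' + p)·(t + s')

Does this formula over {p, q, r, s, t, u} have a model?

Unsatisfiable

Branch on t: set t = 0.
(q') alone gives q = 0.
But (q) is also a unit clause — contradiction.
Undo t and try t = 1.
(q) alone gives q = 1.
(p') alone gives p = 0.
(s') alone gives s = 0.
(u) alone gives u = 1.
But (u') is also a unit clause — contradiction.
Either choice for t ends in contradiction.
No assignment satisfies every clause.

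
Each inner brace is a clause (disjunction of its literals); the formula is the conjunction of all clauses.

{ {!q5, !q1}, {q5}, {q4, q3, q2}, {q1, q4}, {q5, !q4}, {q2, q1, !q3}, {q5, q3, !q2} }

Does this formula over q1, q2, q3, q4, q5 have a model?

Yes, satisfiable

(q5) alone gives q5 = true.
(!q1) alone gives q1 = false.
(q4) alone gives q4 = true.
Try q2 = true.
Every clause is now satisfied; q3 is unconstrained.
A satisfying assignment: q1: false, q2: true, q3: true, q4: true, q5: true.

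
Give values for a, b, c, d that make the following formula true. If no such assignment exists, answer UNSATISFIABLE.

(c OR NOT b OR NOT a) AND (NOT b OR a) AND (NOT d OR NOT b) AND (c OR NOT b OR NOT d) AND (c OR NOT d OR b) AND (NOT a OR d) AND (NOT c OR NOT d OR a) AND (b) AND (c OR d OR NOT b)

UNSATISFIABLE

The clause (b) is unit, so b = true.
The clause (a) is unit, so a = true.
The clause (c) is unit, so c = true.
The clause (NOT d) is unit, so d = false.
That conflicts with the unit clause (d).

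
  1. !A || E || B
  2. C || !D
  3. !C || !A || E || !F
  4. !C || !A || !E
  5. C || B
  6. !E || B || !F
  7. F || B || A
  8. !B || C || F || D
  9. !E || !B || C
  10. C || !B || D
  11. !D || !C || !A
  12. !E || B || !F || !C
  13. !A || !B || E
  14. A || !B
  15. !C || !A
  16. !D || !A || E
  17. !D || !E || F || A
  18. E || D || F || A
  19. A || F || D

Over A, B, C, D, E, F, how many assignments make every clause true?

There are 2^6 = 64 truth assignments over (A, B, C, D, E, F).
Split on D. With D = true, the clauses containing D are satisfied and !D drops from the rest; 1 of the 2^5 = 32 assignments to the other variables satisfy what remains.
With D = false, by the same count on the reduced clause set, 1 assignment works.
(One model: A=F, B=F, C=T, D=F, E=F, F=T.)
Total: 1 + 1 = 2.

2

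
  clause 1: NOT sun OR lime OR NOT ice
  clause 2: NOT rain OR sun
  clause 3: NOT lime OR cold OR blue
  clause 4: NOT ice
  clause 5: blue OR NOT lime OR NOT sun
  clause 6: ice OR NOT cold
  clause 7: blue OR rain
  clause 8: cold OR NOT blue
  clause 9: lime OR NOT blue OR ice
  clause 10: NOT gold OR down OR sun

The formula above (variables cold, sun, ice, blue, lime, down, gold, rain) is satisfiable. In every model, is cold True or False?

False

Suppose cold = true.
From the singleton clause (NOT ice), ice = false.
Now (ice) is unsatisfied and unit — conflict.
So every satisfying assignment has cold = False.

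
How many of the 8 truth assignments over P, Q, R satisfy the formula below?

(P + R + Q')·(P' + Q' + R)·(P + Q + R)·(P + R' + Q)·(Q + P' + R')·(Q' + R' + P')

2

There are 2^3 = 8 truth assignments over (P, Q, R).
Split on Q. With Q = 1, the clauses containing Q are satisfied and Q' drops from the rest; 1 of the 2^2 = 4 assignments to the other variables satisfy what remains.
With Q = 0, by the same count on the reduced clause set, 1 assignment works.
(One model: P=F, Q=T, R=T.)
Total: 1 + 1 = 2.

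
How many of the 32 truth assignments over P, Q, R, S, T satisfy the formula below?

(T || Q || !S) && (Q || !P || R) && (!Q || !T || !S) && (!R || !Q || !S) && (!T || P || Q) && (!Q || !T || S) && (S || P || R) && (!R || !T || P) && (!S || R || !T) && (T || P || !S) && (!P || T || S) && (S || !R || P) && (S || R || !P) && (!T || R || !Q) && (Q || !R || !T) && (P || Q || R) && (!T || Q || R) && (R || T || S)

There are 2^5 = 32 truth assignments over (P, Q, R, S, T).
Split on P. With P = true, the clauses containing P are satisfied and !P drops from the rest; 1 of the 2^4 = 16 assignments to the other variables satisfy what remains.
With P = false, by the same count on the reduced clause set, 0 assignments work.
Total: 1 + 0 = 1.

1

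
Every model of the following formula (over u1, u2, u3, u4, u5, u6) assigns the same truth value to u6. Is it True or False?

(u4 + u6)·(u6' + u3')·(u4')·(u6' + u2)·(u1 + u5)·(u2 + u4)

True

Suppose u6 = 0.
The clause (u4) is unit, so u4 = 1.
But (u4') is also a unit clause — contradiction.
So every satisfying assignment has u6 = True.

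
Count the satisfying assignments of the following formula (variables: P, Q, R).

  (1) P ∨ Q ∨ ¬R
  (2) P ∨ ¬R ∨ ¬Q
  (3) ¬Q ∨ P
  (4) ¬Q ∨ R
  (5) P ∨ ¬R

4

There are 2^3 = 8 truth assignments over (P, Q, R).
Split on P. With P = True, the clauses containing P are satisfied and ¬P drops from the rest; 3 of the 2^2 = 4 assignments to the other variables satisfy what remains.
With P = False, by the same count on the reduced clause set, 1 assignment works.
(One model: P=F, Q=F, R=F.)
Total: 3 + 1 = 4.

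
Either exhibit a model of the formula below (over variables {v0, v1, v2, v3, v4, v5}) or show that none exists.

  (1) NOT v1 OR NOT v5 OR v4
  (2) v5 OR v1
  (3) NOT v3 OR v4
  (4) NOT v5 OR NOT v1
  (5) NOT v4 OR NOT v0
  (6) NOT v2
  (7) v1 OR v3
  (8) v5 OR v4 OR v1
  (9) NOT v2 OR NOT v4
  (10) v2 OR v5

The clause (NOT v2) is unit, so v2 = false.
The clause (v5) is unit, so v5 = true.
The clause (NOT v1) is unit, so v1 = false.
The clause (v3) is unit, so v3 = true.
The clause (v4) is unit, so v4 = true.
The clause (NOT v0) is unit, so v0 = false.
Every clause now holds.

v0 ↦ false; v1 ↦ false; v2 ↦ false; v3 ↦ true; v4 ↦ true; v5 ↦ true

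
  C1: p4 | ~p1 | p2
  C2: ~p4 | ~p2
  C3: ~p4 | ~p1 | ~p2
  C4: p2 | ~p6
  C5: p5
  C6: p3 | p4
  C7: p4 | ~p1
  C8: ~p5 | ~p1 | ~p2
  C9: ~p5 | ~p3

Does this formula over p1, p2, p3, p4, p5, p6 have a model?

Yes, satisfiable

From the singleton clause (p5), p5 = 1.
From the singleton clause (~p3), p3 = 0.
From the singleton clause (p4), p4 = 1.
From the singleton clause (~p2), p2 = 0.
From the singleton clause (~p6), p6 = 0.
No clause remains; p1 is free.
A satisfying assignment: p1: 1,  p2: 0,  p3: 0,  p4: 1,  p5: 1,  p6: 0.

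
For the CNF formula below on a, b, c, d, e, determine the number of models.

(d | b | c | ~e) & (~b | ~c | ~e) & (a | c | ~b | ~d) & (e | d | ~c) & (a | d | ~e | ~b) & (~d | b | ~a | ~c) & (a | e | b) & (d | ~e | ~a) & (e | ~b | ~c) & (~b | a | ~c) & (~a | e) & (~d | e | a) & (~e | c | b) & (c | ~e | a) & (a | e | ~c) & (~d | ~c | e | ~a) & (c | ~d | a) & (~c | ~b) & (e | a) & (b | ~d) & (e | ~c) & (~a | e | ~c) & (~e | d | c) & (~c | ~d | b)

2

There are 2^5 = 32 truth assignments over (a, b, c, d, e).
Split on d. With d = 1, the clauses containing d are satisfied and ~d drops from the rest; 1 of the 2^4 = 16 assignments to the other variables satisfy what remains.
With d = 0, by the same count on the reduced clause set, 1 assignment works.
(One model: a=F, b=F, c=T, d=F, e=T.)
Total: 1 + 1 = 2.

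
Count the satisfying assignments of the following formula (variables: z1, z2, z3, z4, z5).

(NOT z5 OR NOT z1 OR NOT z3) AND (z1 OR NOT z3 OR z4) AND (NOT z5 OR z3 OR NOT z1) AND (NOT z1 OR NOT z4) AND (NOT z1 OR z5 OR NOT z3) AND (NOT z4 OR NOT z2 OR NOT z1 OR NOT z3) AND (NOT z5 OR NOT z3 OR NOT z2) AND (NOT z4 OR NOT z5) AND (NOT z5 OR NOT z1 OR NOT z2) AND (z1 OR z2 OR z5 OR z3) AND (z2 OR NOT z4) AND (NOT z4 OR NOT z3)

There are 2^5 = 32 truth assignments over (z1, z2, z3, z4, z5).
Split on z2. With z2 = true, the clauses containing z2 are satisfied and NOT z2 drops from the rest; 4 of the 2^4 = 16 assignments to the other variables satisfy what remains.
With z2 = false, by the same count on the reduced clause set, 2 assignments work.
(One model: z1=F, z2=F, z3=F, z4=F, z5=T.)
Total: 4 + 2 = 6.

6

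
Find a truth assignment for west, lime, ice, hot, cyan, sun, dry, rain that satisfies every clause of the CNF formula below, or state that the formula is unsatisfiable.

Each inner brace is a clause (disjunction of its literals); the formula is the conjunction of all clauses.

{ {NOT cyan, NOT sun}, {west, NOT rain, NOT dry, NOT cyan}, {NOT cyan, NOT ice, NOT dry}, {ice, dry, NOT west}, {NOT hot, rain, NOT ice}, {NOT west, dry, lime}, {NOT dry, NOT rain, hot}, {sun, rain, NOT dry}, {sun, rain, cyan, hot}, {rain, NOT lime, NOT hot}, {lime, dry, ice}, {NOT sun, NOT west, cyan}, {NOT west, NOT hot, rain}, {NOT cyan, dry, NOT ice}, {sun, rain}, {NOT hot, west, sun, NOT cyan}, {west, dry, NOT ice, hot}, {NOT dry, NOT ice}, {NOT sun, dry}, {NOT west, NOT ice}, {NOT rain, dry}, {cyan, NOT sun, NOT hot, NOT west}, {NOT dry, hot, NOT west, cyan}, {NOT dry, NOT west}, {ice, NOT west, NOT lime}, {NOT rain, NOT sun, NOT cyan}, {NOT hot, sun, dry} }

Suppose cyan = false.
Suppose sun = true.
From the singleton clause (NOT west), west = false.
From the singleton clause (dry), dry = true.
From the singleton clause (NOT ice), ice = false.
Suppose rain = false.
Suppose lime = true.
From the singleton clause (NOT hot), hot = false.
This assignment satisfies each clause.

west ↦ false,  lime ↦ true,  ice ↦ false,  hot ↦ false,  cyan ↦ false,  sun ↦ true,  dry ↦ true,  rain ↦ false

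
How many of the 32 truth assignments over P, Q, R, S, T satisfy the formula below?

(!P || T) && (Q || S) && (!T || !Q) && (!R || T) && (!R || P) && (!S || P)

There are 2^5 = 32 truth assignments over (P, Q, R, S, T).
Split on Q. With Q = true, the clauses containing Q are satisfied and !Q drops from the rest; 1 of the 2^4 = 16 assignments to the other variables satisfy what remains.
With Q = false, by the same count on the reduced clause set, 2 assignments work.
Total: 1 + 2 = 3.

3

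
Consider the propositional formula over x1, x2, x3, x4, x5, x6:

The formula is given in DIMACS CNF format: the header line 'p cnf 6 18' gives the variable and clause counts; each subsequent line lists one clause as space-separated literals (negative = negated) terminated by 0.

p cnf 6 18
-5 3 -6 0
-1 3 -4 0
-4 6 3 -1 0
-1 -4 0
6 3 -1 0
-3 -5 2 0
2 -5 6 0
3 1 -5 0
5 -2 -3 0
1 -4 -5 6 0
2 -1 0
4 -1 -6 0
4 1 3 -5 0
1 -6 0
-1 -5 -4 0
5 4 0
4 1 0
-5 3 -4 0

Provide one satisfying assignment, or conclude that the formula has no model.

Suppose x1 = False.
Unit clause (¬x6) forces x6 = False.
Unit clause (x4) forces x4 = True.
Unit clause (¬x5) forces x5 = False.
Suppose x2 = False.
Every clause is now satisfied; x3 is unconstrained.

x1: False, x2: False, x3: True, x4: True, x5: False, x6: False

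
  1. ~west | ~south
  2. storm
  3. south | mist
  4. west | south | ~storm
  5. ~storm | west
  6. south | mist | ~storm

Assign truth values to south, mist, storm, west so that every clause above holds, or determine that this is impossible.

south ↦ 0, mist ↦ 1, storm ↦ 1, west ↦ 1

The clause (storm) is unit, so storm = 1.
The clause (west) is unit, so west = 1.
The clause (~south) is unit, so south = 0.
The clause (mist) is unit, so mist = 1.
Every clause now holds.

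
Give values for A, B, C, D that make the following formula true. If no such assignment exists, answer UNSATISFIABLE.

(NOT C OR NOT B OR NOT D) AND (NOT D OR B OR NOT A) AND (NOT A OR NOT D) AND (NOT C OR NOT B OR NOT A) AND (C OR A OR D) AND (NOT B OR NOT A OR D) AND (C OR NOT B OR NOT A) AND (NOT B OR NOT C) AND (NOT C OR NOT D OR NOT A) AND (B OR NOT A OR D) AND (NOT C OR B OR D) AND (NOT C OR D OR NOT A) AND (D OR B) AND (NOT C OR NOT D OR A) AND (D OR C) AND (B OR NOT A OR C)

A ↦ false, B ↦ true, C ↦ false, D ↦ true

Try A = false.
Try C = false.
Unit clause (D) forces D = true.
No clause remains; B is free.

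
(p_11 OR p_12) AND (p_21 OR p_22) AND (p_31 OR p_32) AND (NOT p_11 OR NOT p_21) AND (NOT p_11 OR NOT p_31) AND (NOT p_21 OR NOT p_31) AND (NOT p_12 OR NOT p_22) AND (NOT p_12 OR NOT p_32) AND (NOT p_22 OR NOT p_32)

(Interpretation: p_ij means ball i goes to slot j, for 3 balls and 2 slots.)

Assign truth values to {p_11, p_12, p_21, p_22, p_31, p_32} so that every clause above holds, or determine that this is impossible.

UNSATISFIABLE

Case p_11 = true:
From the singleton clause (NOT p_21), p_21 = false.
From the singleton clause (p_22), p_22 = true.
From the singleton clause (NOT p_31), p_31 = false.
From the singleton clause (p_32), p_32 = true.
But (NOT p_32) is also a unit clause — contradiction.
So p_11 must be the other value — set p_11 = false.
From the singleton clause (p_12), p_12 = true.
From the singleton clause (NOT p_22), p_22 = false.
From the singleton clause (p_21), p_21 = true.
From the singleton clause (NOT p_31), p_31 = false.
From the singleton clause (p_32), p_32 = true.
But (NOT p_32) is also a unit clause — contradiction.
Both values of p_11 lead to a conflict.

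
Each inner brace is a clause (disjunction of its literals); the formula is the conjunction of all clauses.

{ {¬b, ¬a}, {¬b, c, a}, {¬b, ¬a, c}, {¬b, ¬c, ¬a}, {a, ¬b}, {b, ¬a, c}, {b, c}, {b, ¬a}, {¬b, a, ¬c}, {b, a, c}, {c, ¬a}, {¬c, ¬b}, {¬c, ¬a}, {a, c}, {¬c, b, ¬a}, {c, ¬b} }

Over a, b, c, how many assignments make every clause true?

1

There are 2^3 = 8 truth assignments over (a, b, c).
Check each against the 16 clauses (columns in the order a, b, c):
  F F F  ✗ fails (b ∨ c)
  F F T  ✓ satisfies all
  F T F  ✗ fails (¬b ∨ c ∨ a)
  F T T  ✗ fails (a ∨ ¬b)
  T F F  ✗ fails (b ∨ ¬a ∨ c)
  T F T  ✗ fails (b ∨ ¬a)
  T T F  ✗ fails (¬b ∨ ¬a)
  T T T  ✗ fails (¬b ∨ ¬a)
1 of the 8 rows is a model.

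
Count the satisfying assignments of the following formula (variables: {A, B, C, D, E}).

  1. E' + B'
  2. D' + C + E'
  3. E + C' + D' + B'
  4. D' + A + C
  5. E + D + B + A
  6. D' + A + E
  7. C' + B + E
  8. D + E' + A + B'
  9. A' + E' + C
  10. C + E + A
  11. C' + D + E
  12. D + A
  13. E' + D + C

7

There are 2^5 = 32 truth assignments over (A, B, C, D, E).
Split on D. With D = 1, the clauses containing D are satisfied and D' drops from the rest; 4 of the 2^4 = 16 assignments to the other variables satisfy what remains.
With D = 0, by the same count on the reduced clause set, 3 assignments work.
Total: 4 + 3 = 7.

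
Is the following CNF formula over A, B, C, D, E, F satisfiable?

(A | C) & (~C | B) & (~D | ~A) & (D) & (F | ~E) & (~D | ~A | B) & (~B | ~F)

Unit clause (D) forces D = 1.
Unit clause (~A) forces A = 0.
Unit clause (C) forces C = 1.
Unit clause (B) forces B = 1.
Unit clause (~F) forces F = 0.
Unit clause (~E) forces E = 0.
This assignment satisfies each clause.
A satisfying assignment: A ↦ 0, B ↦ 1, C ↦ 1, D ↦ 1, E ↦ 0, F ↦ 0.

Satisfiable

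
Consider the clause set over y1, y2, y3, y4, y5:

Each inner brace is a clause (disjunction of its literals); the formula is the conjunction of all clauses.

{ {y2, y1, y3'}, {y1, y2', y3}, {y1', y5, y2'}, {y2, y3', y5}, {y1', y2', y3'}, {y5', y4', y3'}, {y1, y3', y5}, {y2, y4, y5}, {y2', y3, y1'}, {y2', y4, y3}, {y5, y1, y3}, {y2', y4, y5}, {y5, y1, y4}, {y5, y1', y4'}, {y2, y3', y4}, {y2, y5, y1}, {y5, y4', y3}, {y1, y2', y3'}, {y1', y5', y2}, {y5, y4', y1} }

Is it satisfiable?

Case y2 = 0:
Case y1 = 0:
(y3') alone gives y3 = 0.
(y5) alone gives y5 = 1.
Every clause is now satisfied; y4 is unconstrained.
A satisfying assignment: y1=0, y2=0, y3=0, y4=1, y5=1.

Yes, satisfiable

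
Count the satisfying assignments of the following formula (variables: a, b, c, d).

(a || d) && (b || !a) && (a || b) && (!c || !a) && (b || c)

There are 2^4 = 16 truth assignments over (a, b, c, d).
Check each against the 5 clauses (columns in the order a, b, c, d):
  F F F F  ✗ fails (a || d)
  F F F T  ✗ fails (a || b)
  F F T F  ✗ fails (a || d)
  F F T T  ✗ fails (a || b)
  F T F F  ✗ fails (a || d)
  F T F T  ✓ satisfies all
  F T T F  ✗ fails (a || d)
  F T T T  ✓ satisfies all
  T F F F  ✗ fails (b || !a)
  T F F T  ✗ fails (b || !a)
  T F T F  ✗ fails (b || !a)
  T F T T  ✗ fails (b || !a)
  T T F F  ✓ satisfies all
  T T F T  ✓ satisfies all
  T T T F  ✗ fails (!c || !a)
  T T T T  ✗ fails (!c || !a)
4 of the 16 rows are models.

4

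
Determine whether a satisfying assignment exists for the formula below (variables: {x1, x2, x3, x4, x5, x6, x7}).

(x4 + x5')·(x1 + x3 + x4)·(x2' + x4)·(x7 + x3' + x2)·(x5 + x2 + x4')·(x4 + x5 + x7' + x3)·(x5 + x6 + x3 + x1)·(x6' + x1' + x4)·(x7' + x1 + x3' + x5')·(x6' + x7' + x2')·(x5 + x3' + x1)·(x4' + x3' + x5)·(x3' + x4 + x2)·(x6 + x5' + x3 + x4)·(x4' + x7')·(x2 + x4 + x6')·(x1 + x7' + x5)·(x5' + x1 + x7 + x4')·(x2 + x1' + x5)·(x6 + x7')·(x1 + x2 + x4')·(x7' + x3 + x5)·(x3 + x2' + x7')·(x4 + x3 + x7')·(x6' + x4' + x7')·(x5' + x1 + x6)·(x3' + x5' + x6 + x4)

Yes

Branch on x4: set x4 = 1.
(x7') alone gives x7 = 0.
Branch on x3: set x3 = 0.
Branch on x5: set x5 = 1.
(x1) alone gives x1 = 1.
No clause remains; x2, x6 are free.
A satisfying assignment: x1=1; x2=0; x3=0; x4=1; x5=1; x6=1; x7=0.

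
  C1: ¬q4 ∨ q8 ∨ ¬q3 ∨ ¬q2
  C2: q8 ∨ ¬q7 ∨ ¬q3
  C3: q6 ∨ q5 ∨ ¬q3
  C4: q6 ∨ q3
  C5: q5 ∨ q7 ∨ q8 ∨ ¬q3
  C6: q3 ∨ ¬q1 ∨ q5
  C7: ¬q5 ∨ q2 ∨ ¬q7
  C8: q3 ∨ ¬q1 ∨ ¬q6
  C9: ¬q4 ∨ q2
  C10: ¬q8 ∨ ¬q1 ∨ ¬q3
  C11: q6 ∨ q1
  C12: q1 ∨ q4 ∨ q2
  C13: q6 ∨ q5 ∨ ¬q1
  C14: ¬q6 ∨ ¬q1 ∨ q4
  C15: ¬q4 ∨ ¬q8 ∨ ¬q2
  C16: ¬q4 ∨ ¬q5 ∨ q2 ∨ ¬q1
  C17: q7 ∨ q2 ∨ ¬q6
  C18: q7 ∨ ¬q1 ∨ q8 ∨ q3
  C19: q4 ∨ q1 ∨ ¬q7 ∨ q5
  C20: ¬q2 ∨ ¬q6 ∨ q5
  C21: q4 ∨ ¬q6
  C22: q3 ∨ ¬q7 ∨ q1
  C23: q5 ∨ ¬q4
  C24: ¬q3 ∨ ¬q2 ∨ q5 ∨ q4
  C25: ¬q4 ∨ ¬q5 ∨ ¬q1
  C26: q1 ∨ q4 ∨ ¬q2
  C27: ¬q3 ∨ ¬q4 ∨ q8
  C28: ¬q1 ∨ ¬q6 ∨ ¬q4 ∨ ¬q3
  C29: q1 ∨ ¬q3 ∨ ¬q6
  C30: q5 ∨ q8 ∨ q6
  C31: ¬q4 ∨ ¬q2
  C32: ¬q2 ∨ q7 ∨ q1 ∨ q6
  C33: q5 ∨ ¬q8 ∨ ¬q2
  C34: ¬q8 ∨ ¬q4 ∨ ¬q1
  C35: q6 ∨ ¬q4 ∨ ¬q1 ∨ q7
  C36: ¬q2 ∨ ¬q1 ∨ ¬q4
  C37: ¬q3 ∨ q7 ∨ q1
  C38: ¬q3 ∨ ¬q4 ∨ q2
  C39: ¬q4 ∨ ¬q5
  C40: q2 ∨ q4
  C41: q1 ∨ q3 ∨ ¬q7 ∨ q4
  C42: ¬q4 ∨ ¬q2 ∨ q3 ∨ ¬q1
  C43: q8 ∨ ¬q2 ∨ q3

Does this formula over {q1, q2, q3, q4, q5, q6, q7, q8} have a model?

Suppose q6 = False.
(q3) alone gives q3 = True.
(q5) alone gives q5 = True.
(q1) alone gives q1 = True.
(¬q8) alone gives q8 = False.
(¬q7) alone gives q7 = False.
(¬q4) alone gives q4 = False.
(q2) alone gives q2 = True.
This assignment satisfies each clause.
A satisfying assignment: q1=True, q2=True, q3=True, q4=False, q5=True, q6=False, q7=False, q8=False.

Satisfiable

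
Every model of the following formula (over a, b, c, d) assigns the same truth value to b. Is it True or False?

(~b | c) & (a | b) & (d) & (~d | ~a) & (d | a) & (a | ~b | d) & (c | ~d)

Suppose b = 0.
Unit clause (a) forces a = 1.
Unit clause (d) forces d = 1.
But (~d) is also a unit clause — contradiction.
So every satisfying assignment has b = True.

True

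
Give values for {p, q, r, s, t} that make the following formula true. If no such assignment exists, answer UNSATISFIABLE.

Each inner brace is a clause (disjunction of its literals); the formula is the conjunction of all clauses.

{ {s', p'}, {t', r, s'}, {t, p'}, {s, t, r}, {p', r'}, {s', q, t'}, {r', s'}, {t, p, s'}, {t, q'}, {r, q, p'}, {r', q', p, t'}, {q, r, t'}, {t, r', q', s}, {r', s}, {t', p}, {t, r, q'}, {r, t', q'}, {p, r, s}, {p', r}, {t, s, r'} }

Case s = 0:
(r') alone gives r = 0.
(t) alone gives t = 1.
(q) alone gives q = 1.
That conflicts with the unit clause (q').
Undo s and try s = 1.
(p') alone gives p = 0.
(r') alone gives r = 0.
(t') alone gives t = 0.
That conflicts with the unit clause (t).
Both values of s lead to a conflict.

UNSATISFIABLE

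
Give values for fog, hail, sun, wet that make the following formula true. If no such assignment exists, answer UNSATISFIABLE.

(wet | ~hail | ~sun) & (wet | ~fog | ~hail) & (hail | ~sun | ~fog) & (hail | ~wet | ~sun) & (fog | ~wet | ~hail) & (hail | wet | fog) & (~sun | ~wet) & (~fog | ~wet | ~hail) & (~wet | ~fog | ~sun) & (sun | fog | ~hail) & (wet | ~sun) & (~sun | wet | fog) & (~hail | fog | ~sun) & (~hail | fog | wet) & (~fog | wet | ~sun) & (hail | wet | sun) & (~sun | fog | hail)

Try sun = 0.
Try fog = 0.
(~hail) alone gives hail = 0.
(wet) alone gives wet = 1.
Every clause now holds.

fog: 0,  hail: 0,  sun: 0,  wet: 1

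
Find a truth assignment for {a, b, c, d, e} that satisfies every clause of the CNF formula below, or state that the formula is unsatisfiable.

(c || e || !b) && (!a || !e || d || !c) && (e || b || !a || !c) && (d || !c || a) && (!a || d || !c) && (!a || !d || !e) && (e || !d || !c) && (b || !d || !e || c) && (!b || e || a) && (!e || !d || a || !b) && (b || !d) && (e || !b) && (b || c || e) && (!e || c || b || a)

Case b = false:
The clause (!d) is unit, so d = false.
Case c = false:
The clause (e) is unit, so e = true.
The clause (a) is unit, so a = true.
Every clause now holds.

a=true,  b=false,  c=false,  d=false,  e=true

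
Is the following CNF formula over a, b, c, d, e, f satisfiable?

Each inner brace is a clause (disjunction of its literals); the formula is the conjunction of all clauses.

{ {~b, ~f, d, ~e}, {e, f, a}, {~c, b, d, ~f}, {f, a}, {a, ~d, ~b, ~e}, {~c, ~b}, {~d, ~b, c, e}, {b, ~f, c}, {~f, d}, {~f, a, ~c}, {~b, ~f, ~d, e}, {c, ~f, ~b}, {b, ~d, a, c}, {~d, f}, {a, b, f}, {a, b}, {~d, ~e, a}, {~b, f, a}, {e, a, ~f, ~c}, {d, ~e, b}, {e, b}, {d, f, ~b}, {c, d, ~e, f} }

Satisfiable

Case f = 1:
The clause (d) is unit, so d = 1.
Case c = 1:
The clause (~b) is unit, so b = 0.
The clause (a) is unit, so a = 1.
The clause (e) is unit, so e = 1.
All clauses are satisfied.
A satisfying assignment: a ↦ 1,  b ↦ 0,  c ↦ 1,  d ↦ 1,  e ↦ 1,  f ↦ 1.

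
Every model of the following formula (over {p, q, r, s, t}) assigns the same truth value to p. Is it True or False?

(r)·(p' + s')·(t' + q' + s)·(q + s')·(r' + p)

True

Suppose p = 0.
Unit clause (r) forces r = 1.
That conflicts with the unit clause (r').
So every satisfying assignment has p = True.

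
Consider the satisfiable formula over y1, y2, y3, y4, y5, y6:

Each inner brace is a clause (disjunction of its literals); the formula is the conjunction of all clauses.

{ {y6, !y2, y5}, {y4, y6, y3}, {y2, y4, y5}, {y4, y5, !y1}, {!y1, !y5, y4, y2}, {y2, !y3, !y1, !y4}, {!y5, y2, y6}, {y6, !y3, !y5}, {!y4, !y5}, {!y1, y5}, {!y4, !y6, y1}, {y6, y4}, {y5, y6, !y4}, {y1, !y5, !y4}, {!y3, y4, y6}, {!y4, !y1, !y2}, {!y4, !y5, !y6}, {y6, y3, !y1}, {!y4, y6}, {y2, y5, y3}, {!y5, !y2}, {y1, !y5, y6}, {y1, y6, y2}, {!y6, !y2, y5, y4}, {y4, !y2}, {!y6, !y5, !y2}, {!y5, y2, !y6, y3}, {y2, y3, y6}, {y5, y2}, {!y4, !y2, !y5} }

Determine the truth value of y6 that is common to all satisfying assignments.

True

Suppose y6 = false.
(y4) alone gives y4 = true.
But (!y4) is also a unit clause — contradiction.
So every satisfying assignment has y6 = True.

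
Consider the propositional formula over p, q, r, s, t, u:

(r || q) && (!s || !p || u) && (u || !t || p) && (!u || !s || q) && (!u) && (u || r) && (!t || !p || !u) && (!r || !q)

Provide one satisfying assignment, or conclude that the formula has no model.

p=true,  q=false,  r=true,  s=false,  t=false,  u=false

(!u) alone gives u = false.
(r) alone gives r = true.
(!q) alone gives q = false.
Branch on s: set s = false.
Branch on t: set t = false.
Every clause is now satisfied; p is unconstrained.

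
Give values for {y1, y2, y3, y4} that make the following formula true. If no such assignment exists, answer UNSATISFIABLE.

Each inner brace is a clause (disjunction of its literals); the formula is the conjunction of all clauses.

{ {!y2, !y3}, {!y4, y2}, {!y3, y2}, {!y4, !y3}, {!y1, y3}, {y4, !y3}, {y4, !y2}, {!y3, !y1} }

Try y2 = true.
Unit clause (!y3) forces y3 = false.
Unit clause (!y1) forces y1 = false.
Unit clause (y4) forces y4 = true.
This assignment satisfies each clause.

y1=false, y2=true, y3=false, y4=true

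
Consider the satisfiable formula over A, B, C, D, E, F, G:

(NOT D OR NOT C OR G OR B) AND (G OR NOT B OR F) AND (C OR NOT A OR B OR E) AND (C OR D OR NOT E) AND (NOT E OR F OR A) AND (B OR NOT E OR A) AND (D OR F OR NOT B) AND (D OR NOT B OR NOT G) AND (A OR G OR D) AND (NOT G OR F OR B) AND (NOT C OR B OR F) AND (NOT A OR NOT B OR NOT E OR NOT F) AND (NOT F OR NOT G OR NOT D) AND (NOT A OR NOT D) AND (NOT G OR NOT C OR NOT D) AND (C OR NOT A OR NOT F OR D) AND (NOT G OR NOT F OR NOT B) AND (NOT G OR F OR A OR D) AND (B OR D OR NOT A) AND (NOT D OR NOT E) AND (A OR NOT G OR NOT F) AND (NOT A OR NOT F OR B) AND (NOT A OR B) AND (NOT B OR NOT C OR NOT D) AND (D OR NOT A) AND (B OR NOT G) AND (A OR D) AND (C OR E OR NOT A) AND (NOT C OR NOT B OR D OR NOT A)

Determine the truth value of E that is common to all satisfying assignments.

Suppose E = true.
From the singleton clause (NOT D), D = false.
From the singleton clause (C), C = true.
From the singleton clause (NOT A), A = false.
Now (A) is unsatisfied and unit — conflict.
So every satisfying assignment has E = False.

False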